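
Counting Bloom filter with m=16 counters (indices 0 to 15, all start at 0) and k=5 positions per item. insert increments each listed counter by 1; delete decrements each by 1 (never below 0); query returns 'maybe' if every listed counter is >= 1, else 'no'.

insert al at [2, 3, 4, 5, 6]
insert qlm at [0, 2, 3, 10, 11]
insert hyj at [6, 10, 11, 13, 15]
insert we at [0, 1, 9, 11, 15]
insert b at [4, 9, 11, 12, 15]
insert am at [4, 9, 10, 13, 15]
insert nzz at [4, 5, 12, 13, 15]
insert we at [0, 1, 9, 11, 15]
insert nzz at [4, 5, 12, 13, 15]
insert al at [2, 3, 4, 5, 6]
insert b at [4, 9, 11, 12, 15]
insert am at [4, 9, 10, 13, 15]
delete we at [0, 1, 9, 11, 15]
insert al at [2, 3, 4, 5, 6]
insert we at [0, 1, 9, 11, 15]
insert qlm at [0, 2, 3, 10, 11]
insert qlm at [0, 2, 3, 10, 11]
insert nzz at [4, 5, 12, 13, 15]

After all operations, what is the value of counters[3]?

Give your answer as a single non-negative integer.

Step 1: insert al at [2, 3, 4, 5, 6] -> counters=[0,0,1,1,1,1,1,0,0,0,0,0,0,0,0,0]
Step 2: insert qlm at [0, 2, 3, 10, 11] -> counters=[1,0,2,2,1,1,1,0,0,0,1,1,0,0,0,0]
Step 3: insert hyj at [6, 10, 11, 13, 15] -> counters=[1,0,2,2,1,1,2,0,0,0,2,2,0,1,0,1]
Step 4: insert we at [0, 1, 9, 11, 15] -> counters=[2,1,2,2,1,1,2,0,0,1,2,3,0,1,0,2]
Step 5: insert b at [4, 9, 11, 12, 15] -> counters=[2,1,2,2,2,1,2,0,0,2,2,4,1,1,0,3]
Step 6: insert am at [4, 9, 10, 13, 15] -> counters=[2,1,2,2,3,1,2,0,0,3,3,4,1,2,0,4]
Step 7: insert nzz at [4, 5, 12, 13, 15] -> counters=[2,1,2,2,4,2,2,0,0,3,3,4,2,3,0,5]
Step 8: insert we at [0, 1, 9, 11, 15] -> counters=[3,2,2,2,4,2,2,0,0,4,3,5,2,3,0,6]
Step 9: insert nzz at [4, 5, 12, 13, 15] -> counters=[3,2,2,2,5,3,2,0,0,4,3,5,3,4,0,7]
Step 10: insert al at [2, 3, 4, 5, 6] -> counters=[3,2,3,3,6,4,3,0,0,4,3,5,3,4,0,7]
Step 11: insert b at [4, 9, 11, 12, 15] -> counters=[3,2,3,3,7,4,3,0,0,5,3,6,4,4,0,8]
Step 12: insert am at [4, 9, 10, 13, 15] -> counters=[3,2,3,3,8,4,3,0,0,6,4,6,4,5,0,9]
Step 13: delete we at [0, 1, 9, 11, 15] -> counters=[2,1,3,3,8,4,3,0,0,5,4,5,4,5,0,8]
Step 14: insert al at [2, 3, 4, 5, 6] -> counters=[2,1,4,4,9,5,4,0,0,5,4,5,4,5,0,8]
Step 15: insert we at [0, 1, 9, 11, 15] -> counters=[3,2,4,4,9,5,4,0,0,6,4,6,4,5,0,9]
Step 16: insert qlm at [0, 2, 3, 10, 11] -> counters=[4,2,5,5,9,5,4,0,0,6,5,7,4,5,0,9]
Step 17: insert qlm at [0, 2, 3, 10, 11] -> counters=[5,2,6,6,9,5,4,0,0,6,6,8,4,5,0,9]
Step 18: insert nzz at [4, 5, 12, 13, 15] -> counters=[5,2,6,6,10,6,4,0,0,6,6,8,5,6,0,10]
Final counters=[5,2,6,6,10,6,4,0,0,6,6,8,5,6,0,10] -> counters[3]=6

Answer: 6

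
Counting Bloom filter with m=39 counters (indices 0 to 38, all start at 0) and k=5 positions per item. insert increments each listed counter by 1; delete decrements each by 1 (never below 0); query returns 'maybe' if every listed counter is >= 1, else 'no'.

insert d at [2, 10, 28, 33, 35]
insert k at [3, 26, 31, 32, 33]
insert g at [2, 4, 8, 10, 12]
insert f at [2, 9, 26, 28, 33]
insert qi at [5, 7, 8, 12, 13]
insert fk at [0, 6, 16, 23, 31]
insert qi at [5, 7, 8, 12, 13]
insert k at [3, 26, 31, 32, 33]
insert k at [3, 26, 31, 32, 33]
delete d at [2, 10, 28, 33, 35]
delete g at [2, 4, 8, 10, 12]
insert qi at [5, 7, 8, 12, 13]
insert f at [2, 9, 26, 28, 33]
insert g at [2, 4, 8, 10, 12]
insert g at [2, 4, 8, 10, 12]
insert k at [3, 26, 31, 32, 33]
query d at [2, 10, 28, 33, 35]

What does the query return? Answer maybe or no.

Step 1: insert d at [2, 10, 28, 33, 35] -> counters=[0,0,1,0,0,0,0,0,0,0,1,0,0,0,0,0,0,0,0,0,0,0,0,0,0,0,0,0,1,0,0,0,0,1,0,1,0,0,0]
Step 2: insert k at [3, 26, 31, 32, 33] -> counters=[0,0,1,1,0,0,0,0,0,0,1,0,0,0,0,0,0,0,0,0,0,0,0,0,0,0,1,0,1,0,0,1,1,2,0,1,0,0,0]
Step 3: insert g at [2, 4, 8, 10, 12] -> counters=[0,0,2,1,1,0,0,0,1,0,2,0,1,0,0,0,0,0,0,0,0,0,0,0,0,0,1,0,1,0,0,1,1,2,0,1,0,0,0]
Step 4: insert f at [2, 9, 26, 28, 33] -> counters=[0,0,3,1,1,0,0,0,1,1,2,0,1,0,0,0,0,0,0,0,0,0,0,0,0,0,2,0,2,0,0,1,1,3,0,1,0,0,0]
Step 5: insert qi at [5, 7, 8, 12, 13] -> counters=[0,0,3,1,1,1,0,1,2,1,2,0,2,1,0,0,0,0,0,0,0,0,0,0,0,0,2,0,2,0,0,1,1,3,0,1,0,0,0]
Step 6: insert fk at [0, 6, 16, 23, 31] -> counters=[1,0,3,1,1,1,1,1,2,1,2,0,2,1,0,0,1,0,0,0,0,0,0,1,0,0,2,0,2,0,0,2,1,3,0,1,0,0,0]
Step 7: insert qi at [5, 7, 8, 12, 13] -> counters=[1,0,3,1,1,2,1,2,3,1,2,0,3,2,0,0,1,0,0,0,0,0,0,1,0,0,2,0,2,0,0,2,1,3,0,1,0,0,0]
Step 8: insert k at [3, 26, 31, 32, 33] -> counters=[1,0,3,2,1,2,1,2,3,1,2,0,3,2,0,0,1,0,0,0,0,0,0,1,0,0,3,0,2,0,0,3,2,4,0,1,0,0,0]
Step 9: insert k at [3, 26, 31, 32, 33] -> counters=[1,0,3,3,1,2,1,2,3,1,2,0,3,2,0,0,1,0,0,0,0,0,0,1,0,0,4,0,2,0,0,4,3,5,0,1,0,0,0]
Step 10: delete d at [2, 10, 28, 33, 35] -> counters=[1,0,2,3,1,2,1,2,3,1,1,0,3,2,0,0,1,0,0,0,0,0,0,1,0,0,4,0,1,0,0,4,3,4,0,0,0,0,0]
Step 11: delete g at [2, 4, 8, 10, 12] -> counters=[1,0,1,3,0,2,1,2,2,1,0,0,2,2,0,0,1,0,0,0,0,0,0,1,0,0,4,0,1,0,0,4,3,4,0,0,0,0,0]
Step 12: insert qi at [5, 7, 8, 12, 13] -> counters=[1,0,1,3,0,3,1,3,3,1,0,0,3,3,0,0,1,0,0,0,0,0,0,1,0,0,4,0,1,0,0,4,3,4,0,0,0,0,0]
Step 13: insert f at [2, 9, 26, 28, 33] -> counters=[1,0,2,3,0,3,1,3,3,2,0,0,3,3,0,0,1,0,0,0,0,0,0,1,0,0,5,0,2,0,0,4,3,5,0,0,0,0,0]
Step 14: insert g at [2, 4, 8, 10, 12] -> counters=[1,0,3,3,1,3,1,3,4,2,1,0,4,3,0,0,1,0,0,0,0,0,0,1,0,0,5,0,2,0,0,4,3,5,0,0,0,0,0]
Step 15: insert g at [2, 4, 8, 10, 12] -> counters=[1,0,4,3,2,3,1,3,5,2,2,0,5,3,0,0,1,0,0,0,0,0,0,1,0,0,5,0,2,0,0,4,3,5,0,0,0,0,0]
Step 16: insert k at [3, 26, 31, 32, 33] -> counters=[1,0,4,4,2,3,1,3,5,2,2,0,5,3,0,0,1,0,0,0,0,0,0,1,0,0,6,0,2,0,0,5,4,6,0,0,0,0,0]
Query d: check counters[2]=4 counters[10]=2 counters[28]=2 counters[33]=6 counters[35]=0 -> no

Answer: no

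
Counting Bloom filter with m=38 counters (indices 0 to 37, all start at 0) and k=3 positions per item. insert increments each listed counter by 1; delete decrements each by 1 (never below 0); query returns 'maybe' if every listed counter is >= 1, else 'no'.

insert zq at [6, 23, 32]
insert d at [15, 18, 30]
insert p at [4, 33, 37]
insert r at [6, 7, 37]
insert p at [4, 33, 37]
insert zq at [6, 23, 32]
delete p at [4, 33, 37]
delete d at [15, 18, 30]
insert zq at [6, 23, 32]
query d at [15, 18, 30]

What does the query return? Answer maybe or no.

Answer: no

Derivation:
Step 1: insert zq at [6, 23, 32] -> counters=[0,0,0,0,0,0,1,0,0,0,0,0,0,0,0,0,0,0,0,0,0,0,0,1,0,0,0,0,0,0,0,0,1,0,0,0,0,0]
Step 2: insert d at [15, 18, 30] -> counters=[0,0,0,0,0,0,1,0,0,0,0,0,0,0,0,1,0,0,1,0,0,0,0,1,0,0,0,0,0,0,1,0,1,0,0,0,0,0]
Step 3: insert p at [4, 33, 37] -> counters=[0,0,0,0,1,0,1,0,0,0,0,0,0,0,0,1,0,0,1,0,0,0,0,1,0,0,0,0,0,0,1,0,1,1,0,0,0,1]
Step 4: insert r at [6, 7, 37] -> counters=[0,0,0,0,1,0,2,1,0,0,0,0,0,0,0,1,0,0,1,0,0,0,0,1,0,0,0,0,0,0,1,0,1,1,0,0,0,2]
Step 5: insert p at [4, 33, 37] -> counters=[0,0,0,0,2,0,2,1,0,0,0,0,0,0,0,1,0,0,1,0,0,0,0,1,0,0,0,0,0,0,1,0,1,2,0,0,0,3]
Step 6: insert zq at [6, 23, 32] -> counters=[0,0,0,0,2,0,3,1,0,0,0,0,0,0,0,1,0,0,1,0,0,0,0,2,0,0,0,0,0,0,1,0,2,2,0,0,0,3]
Step 7: delete p at [4, 33, 37] -> counters=[0,0,0,0,1,0,3,1,0,0,0,0,0,0,0,1,0,0,1,0,0,0,0,2,0,0,0,0,0,0,1,0,2,1,0,0,0,2]
Step 8: delete d at [15, 18, 30] -> counters=[0,0,0,0,1,0,3,1,0,0,0,0,0,0,0,0,0,0,0,0,0,0,0,2,0,0,0,0,0,0,0,0,2,1,0,0,0,2]
Step 9: insert zq at [6, 23, 32] -> counters=[0,0,0,0,1,0,4,1,0,0,0,0,0,0,0,0,0,0,0,0,0,0,0,3,0,0,0,0,0,0,0,0,3,1,0,0,0,2]
Query d: check counters[15]=0 counters[18]=0 counters[30]=0 -> no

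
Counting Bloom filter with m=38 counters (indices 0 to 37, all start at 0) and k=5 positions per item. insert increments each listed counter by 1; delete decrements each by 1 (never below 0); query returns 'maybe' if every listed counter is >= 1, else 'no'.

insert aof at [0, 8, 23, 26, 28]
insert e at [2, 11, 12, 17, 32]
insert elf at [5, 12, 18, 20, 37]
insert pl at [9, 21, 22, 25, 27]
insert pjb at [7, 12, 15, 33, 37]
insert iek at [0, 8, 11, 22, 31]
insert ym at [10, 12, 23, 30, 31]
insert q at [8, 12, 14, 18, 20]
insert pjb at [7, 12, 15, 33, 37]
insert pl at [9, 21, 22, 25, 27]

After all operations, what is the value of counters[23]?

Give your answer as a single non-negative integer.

Step 1: insert aof at [0, 8, 23, 26, 28] -> counters=[1,0,0,0,0,0,0,0,1,0,0,0,0,0,0,0,0,0,0,0,0,0,0,1,0,0,1,0,1,0,0,0,0,0,0,0,0,0]
Step 2: insert e at [2, 11, 12, 17, 32] -> counters=[1,0,1,0,0,0,0,0,1,0,0,1,1,0,0,0,0,1,0,0,0,0,0,1,0,0,1,0,1,0,0,0,1,0,0,0,0,0]
Step 3: insert elf at [5, 12, 18, 20, 37] -> counters=[1,0,1,0,0,1,0,0,1,0,0,1,2,0,0,0,0,1,1,0,1,0,0,1,0,0,1,0,1,0,0,0,1,0,0,0,0,1]
Step 4: insert pl at [9, 21, 22, 25, 27] -> counters=[1,0,1,0,0,1,0,0,1,1,0,1,2,0,0,0,0,1,1,0,1,1,1,1,0,1,1,1,1,0,0,0,1,0,0,0,0,1]
Step 5: insert pjb at [7, 12, 15, 33, 37] -> counters=[1,0,1,0,0,1,0,1,1,1,0,1,3,0,0,1,0,1,1,0,1,1,1,1,0,1,1,1,1,0,0,0,1,1,0,0,0,2]
Step 6: insert iek at [0, 8, 11, 22, 31] -> counters=[2,0,1,0,0,1,0,1,2,1,0,2,3,0,0,1,0,1,1,0,1,1,2,1,0,1,1,1,1,0,0,1,1,1,0,0,0,2]
Step 7: insert ym at [10, 12, 23, 30, 31] -> counters=[2,0,1,0,0,1,0,1,2,1,1,2,4,0,0,1,0,1,1,0,1,1,2,2,0,1,1,1,1,0,1,2,1,1,0,0,0,2]
Step 8: insert q at [8, 12, 14, 18, 20] -> counters=[2,0,1,0,0,1,0,1,3,1,1,2,5,0,1,1,0,1,2,0,2,1,2,2,0,1,1,1,1,0,1,2,1,1,0,0,0,2]
Step 9: insert pjb at [7, 12, 15, 33, 37] -> counters=[2,0,1,0,0,1,0,2,3,1,1,2,6,0,1,2,0,1,2,0,2,1,2,2,0,1,1,1,1,0,1,2,1,2,0,0,0,3]
Step 10: insert pl at [9, 21, 22, 25, 27] -> counters=[2,0,1,0,0,1,0,2,3,2,1,2,6,0,1,2,0,1,2,0,2,2,3,2,0,2,1,2,1,0,1,2,1,2,0,0,0,3]
Final counters=[2,0,1,0,0,1,0,2,3,2,1,2,6,0,1,2,0,1,2,0,2,2,3,2,0,2,1,2,1,0,1,2,1,2,0,0,0,3] -> counters[23]=2

Answer: 2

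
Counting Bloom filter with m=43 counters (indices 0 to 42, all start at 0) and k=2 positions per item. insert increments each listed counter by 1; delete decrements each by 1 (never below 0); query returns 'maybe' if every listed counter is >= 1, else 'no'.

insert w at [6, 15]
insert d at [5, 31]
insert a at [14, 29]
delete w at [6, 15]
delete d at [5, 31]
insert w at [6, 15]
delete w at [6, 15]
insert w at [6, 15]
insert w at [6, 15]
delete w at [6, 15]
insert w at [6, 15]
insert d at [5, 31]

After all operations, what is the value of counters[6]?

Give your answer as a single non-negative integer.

Answer: 2

Derivation:
Step 1: insert w at [6, 15] -> counters=[0,0,0,0,0,0,1,0,0,0,0,0,0,0,0,1,0,0,0,0,0,0,0,0,0,0,0,0,0,0,0,0,0,0,0,0,0,0,0,0,0,0,0]
Step 2: insert d at [5, 31] -> counters=[0,0,0,0,0,1,1,0,0,0,0,0,0,0,0,1,0,0,0,0,0,0,0,0,0,0,0,0,0,0,0,1,0,0,0,0,0,0,0,0,0,0,0]
Step 3: insert a at [14, 29] -> counters=[0,0,0,0,0,1,1,0,0,0,0,0,0,0,1,1,0,0,0,0,0,0,0,0,0,0,0,0,0,1,0,1,0,0,0,0,0,0,0,0,0,0,0]
Step 4: delete w at [6, 15] -> counters=[0,0,0,0,0,1,0,0,0,0,0,0,0,0,1,0,0,0,0,0,0,0,0,0,0,0,0,0,0,1,0,1,0,0,0,0,0,0,0,0,0,0,0]
Step 5: delete d at [5, 31] -> counters=[0,0,0,0,0,0,0,0,0,0,0,0,0,0,1,0,0,0,0,0,0,0,0,0,0,0,0,0,0,1,0,0,0,0,0,0,0,0,0,0,0,0,0]
Step 6: insert w at [6, 15] -> counters=[0,0,0,0,0,0,1,0,0,0,0,0,0,0,1,1,0,0,0,0,0,0,0,0,0,0,0,0,0,1,0,0,0,0,0,0,0,0,0,0,0,0,0]
Step 7: delete w at [6, 15] -> counters=[0,0,0,0,0,0,0,0,0,0,0,0,0,0,1,0,0,0,0,0,0,0,0,0,0,0,0,0,0,1,0,0,0,0,0,0,0,0,0,0,0,0,0]
Step 8: insert w at [6, 15] -> counters=[0,0,0,0,0,0,1,0,0,0,0,0,0,0,1,1,0,0,0,0,0,0,0,0,0,0,0,0,0,1,0,0,0,0,0,0,0,0,0,0,0,0,0]
Step 9: insert w at [6, 15] -> counters=[0,0,0,0,0,0,2,0,0,0,0,0,0,0,1,2,0,0,0,0,0,0,0,0,0,0,0,0,0,1,0,0,0,0,0,0,0,0,0,0,0,0,0]
Step 10: delete w at [6, 15] -> counters=[0,0,0,0,0,0,1,0,0,0,0,0,0,0,1,1,0,0,0,0,0,0,0,0,0,0,0,0,0,1,0,0,0,0,0,0,0,0,0,0,0,0,0]
Step 11: insert w at [6, 15] -> counters=[0,0,0,0,0,0,2,0,0,0,0,0,0,0,1,2,0,0,0,0,0,0,0,0,0,0,0,0,0,1,0,0,0,0,0,0,0,0,0,0,0,0,0]
Step 12: insert d at [5, 31] -> counters=[0,0,0,0,0,1,2,0,0,0,0,0,0,0,1,2,0,0,0,0,0,0,0,0,0,0,0,0,0,1,0,1,0,0,0,0,0,0,0,0,0,0,0]
Final counters=[0,0,0,0,0,1,2,0,0,0,0,0,0,0,1,2,0,0,0,0,0,0,0,0,0,0,0,0,0,1,0,1,0,0,0,0,0,0,0,0,0,0,0] -> counters[6]=2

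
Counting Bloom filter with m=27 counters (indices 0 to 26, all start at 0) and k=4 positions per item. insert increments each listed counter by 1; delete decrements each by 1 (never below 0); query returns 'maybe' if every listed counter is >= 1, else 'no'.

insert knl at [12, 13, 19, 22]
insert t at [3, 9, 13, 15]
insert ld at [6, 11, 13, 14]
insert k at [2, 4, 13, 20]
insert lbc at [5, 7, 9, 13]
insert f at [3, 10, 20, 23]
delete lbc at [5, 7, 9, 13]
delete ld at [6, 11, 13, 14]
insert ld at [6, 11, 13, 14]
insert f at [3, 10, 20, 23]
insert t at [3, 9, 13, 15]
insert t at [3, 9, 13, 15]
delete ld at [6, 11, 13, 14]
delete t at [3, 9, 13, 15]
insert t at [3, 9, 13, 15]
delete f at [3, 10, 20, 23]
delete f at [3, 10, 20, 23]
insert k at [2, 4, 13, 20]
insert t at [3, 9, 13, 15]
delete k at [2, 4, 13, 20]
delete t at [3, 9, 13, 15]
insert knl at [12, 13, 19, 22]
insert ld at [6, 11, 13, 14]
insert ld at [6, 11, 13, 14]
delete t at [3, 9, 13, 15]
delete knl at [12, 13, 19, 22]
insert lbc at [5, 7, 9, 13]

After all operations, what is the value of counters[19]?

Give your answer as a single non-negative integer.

Answer: 1

Derivation:
Step 1: insert knl at [12, 13, 19, 22] -> counters=[0,0,0,0,0,0,0,0,0,0,0,0,1,1,0,0,0,0,0,1,0,0,1,0,0,0,0]
Step 2: insert t at [3, 9, 13, 15] -> counters=[0,0,0,1,0,0,0,0,0,1,0,0,1,2,0,1,0,0,0,1,0,0,1,0,0,0,0]
Step 3: insert ld at [6, 11, 13, 14] -> counters=[0,0,0,1,0,0,1,0,0,1,0,1,1,3,1,1,0,0,0,1,0,0,1,0,0,0,0]
Step 4: insert k at [2, 4, 13, 20] -> counters=[0,0,1,1,1,0,1,0,0,1,0,1,1,4,1,1,0,0,0,1,1,0,1,0,0,0,0]
Step 5: insert lbc at [5, 7, 9, 13] -> counters=[0,0,1,1,1,1,1,1,0,2,0,1,1,5,1,1,0,0,0,1,1,0,1,0,0,0,0]
Step 6: insert f at [3, 10, 20, 23] -> counters=[0,0,1,2,1,1,1,1,0,2,1,1,1,5,1,1,0,0,0,1,2,0,1,1,0,0,0]
Step 7: delete lbc at [5, 7, 9, 13] -> counters=[0,0,1,2,1,0,1,0,0,1,1,1,1,4,1,1,0,0,0,1,2,0,1,1,0,0,0]
Step 8: delete ld at [6, 11, 13, 14] -> counters=[0,0,1,2,1,0,0,0,0,1,1,0,1,3,0,1,0,0,0,1,2,0,1,1,0,0,0]
Step 9: insert ld at [6, 11, 13, 14] -> counters=[0,0,1,2,1,0,1,0,0,1,1,1,1,4,1,1,0,0,0,1,2,0,1,1,0,0,0]
Step 10: insert f at [3, 10, 20, 23] -> counters=[0,0,1,3,1,0,1,0,0,1,2,1,1,4,1,1,0,0,0,1,3,0,1,2,0,0,0]
Step 11: insert t at [3, 9, 13, 15] -> counters=[0,0,1,4,1,0,1,0,0,2,2,1,1,5,1,2,0,0,0,1,3,0,1,2,0,0,0]
Step 12: insert t at [3, 9, 13, 15] -> counters=[0,0,1,5,1,0,1,0,0,3,2,1,1,6,1,3,0,0,0,1,3,0,1,2,0,0,0]
Step 13: delete ld at [6, 11, 13, 14] -> counters=[0,0,1,5,1,0,0,0,0,3,2,0,1,5,0,3,0,0,0,1,3,0,1,2,0,0,0]
Step 14: delete t at [3, 9, 13, 15] -> counters=[0,0,1,4,1,0,0,0,0,2,2,0,1,4,0,2,0,0,0,1,3,0,1,2,0,0,0]
Step 15: insert t at [3, 9, 13, 15] -> counters=[0,0,1,5,1,0,0,0,0,3,2,0,1,5,0,3,0,0,0,1,3,0,1,2,0,0,0]
Step 16: delete f at [3, 10, 20, 23] -> counters=[0,0,1,4,1,0,0,0,0,3,1,0,1,5,0,3,0,0,0,1,2,0,1,1,0,0,0]
Step 17: delete f at [3, 10, 20, 23] -> counters=[0,0,1,3,1,0,0,0,0,3,0,0,1,5,0,3,0,0,0,1,1,0,1,0,0,0,0]
Step 18: insert k at [2, 4, 13, 20] -> counters=[0,0,2,3,2,0,0,0,0,3,0,0,1,6,0,3,0,0,0,1,2,0,1,0,0,0,0]
Step 19: insert t at [3, 9, 13, 15] -> counters=[0,0,2,4,2,0,0,0,0,4,0,0,1,7,0,4,0,0,0,1,2,0,1,0,0,0,0]
Step 20: delete k at [2, 4, 13, 20] -> counters=[0,0,1,4,1,0,0,0,0,4,0,0,1,6,0,4,0,0,0,1,1,0,1,0,0,0,0]
Step 21: delete t at [3, 9, 13, 15] -> counters=[0,0,1,3,1,0,0,0,0,3,0,0,1,5,0,3,0,0,0,1,1,0,1,0,0,0,0]
Step 22: insert knl at [12, 13, 19, 22] -> counters=[0,0,1,3,1,0,0,0,0,3,0,0,2,6,0,3,0,0,0,2,1,0,2,0,0,0,0]
Step 23: insert ld at [6, 11, 13, 14] -> counters=[0,0,1,3,1,0,1,0,0,3,0,1,2,7,1,3,0,0,0,2,1,0,2,0,0,0,0]
Step 24: insert ld at [6, 11, 13, 14] -> counters=[0,0,1,3,1,0,2,0,0,3,0,2,2,8,2,3,0,0,0,2,1,0,2,0,0,0,0]
Step 25: delete t at [3, 9, 13, 15] -> counters=[0,0,1,2,1,0,2,0,0,2,0,2,2,7,2,2,0,0,0,2,1,0,2,0,0,0,0]
Step 26: delete knl at [12, 13, 19, 22] -> counters=[0,0,1,2,1,0,2,0,0,2,0,2,1,6,2,2,0,0,0,1,1,0,1,0,0,0,0]
Step 27: insert lbc at [5, 7, 9, 13] -> counters=[0,0,1,2,1,1,2,1,0,3,0,2,1,7,2,2,0,0,0,1,1,0,1,0,0,0,0]
Final counters=[0,0,1,2,1,1,2,1,0,3,0,2,1,7,2,2,0,0,0,1,1,0,1,0,0,0,0] -> counters[19]=1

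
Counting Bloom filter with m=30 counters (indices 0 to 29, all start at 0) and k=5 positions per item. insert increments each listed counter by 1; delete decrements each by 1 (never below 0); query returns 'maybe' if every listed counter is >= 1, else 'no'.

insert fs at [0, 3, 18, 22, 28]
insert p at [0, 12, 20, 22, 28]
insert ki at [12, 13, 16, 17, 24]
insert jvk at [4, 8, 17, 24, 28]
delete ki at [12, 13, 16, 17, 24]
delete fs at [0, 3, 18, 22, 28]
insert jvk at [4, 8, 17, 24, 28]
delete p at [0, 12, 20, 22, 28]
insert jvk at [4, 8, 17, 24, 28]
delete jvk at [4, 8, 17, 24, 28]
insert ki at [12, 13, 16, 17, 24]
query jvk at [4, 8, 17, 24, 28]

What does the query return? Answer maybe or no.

Answer: maybe

Derivation:
Step 1: insert fs at [0, 3, 18, 22, 28] -> counters=[1,0,0,1,0,0,0,0,0,0,0,0,0,0,0,0,0,0,1,0,0,0,1,0,0,0,0,0,1,0]
Step 2: insert p at [0, 12, 20, 22, 28] -> counters=[2,0,0,1,0,0,0,0,0,0,0,0,1,0,0,0,0,0,1,0,1,0,2,0,0,0,0,0,2,0]
Step 3: insert ki at [12, 13, 16, 17, 24] -> counters=[2,0,0,1,0,0,0,0,0,0,0,0,2,1,0,0,1,1,1,0,1,0,2,0,1,0,0,0,2,0]
Step 4: insert jvk at [4, 8, 17, 24, 28] -> counters=[2,0,0,1,1,0,0,0,1,0,0,0,2,1,0,0,1,2,1,0,1,0,2,0,2,0,0,0,3,0]
Step 5: delete ki at [12, 13, 16, 17, 24] -> counters=[2,0,0,1,1,0,0,0,1,0,0,0,1,0,0,0,0,1,1,0,1,0,2,0,1,0,0,0,3,0]
Step 6: delete fs at [0, 3, 18, 22, 28] -> counters=[1,0,0,0,1,0,0,0,1,0,0,0,1,0,0,0,0,1,0,0,1,0,1,0,1,0,0,0,2,0]
Step 7: insert jvk at [4, 8, 17, 24, 28] -> counters=[1,0,0,0,2,0,0,0,2,0,0,0,1,0,0,0,0,2,0,0,1,0,1,0,2,0,0,0,3,0]
Step 8: delete p at [0, 12, 20, 22, 28] -> counters=[0,0,0,0,2,0,0,0,2,0,0,0,0,0,0,0,0,2,0,0,0,0,0,0,2,0,0,0,2,0]
Step 9: insert jvk at [4, 8, 17, 24, 28] -> counters=[0,0,0,0,3,0,0,0,3,0,0,0,0,0,0,0,0,3,0,0,0,0,0,0,3,0,0,0,3,0]
Step 10: delete jvk at [4, 8, 17, 24, 28] -> counters=[0,0,0,0,2,0,0,0,2,0,0,0,0,0,0,0,0,2,0,0,0,0,0,0,2,0,0,0,2,0]
Step 11: insert ki at [12, 13, 16, 17, 24] -> counters=[0,0,0,0,2,0,0,0,2,0,0,0,1,1,0,0,1,3,0,0,0,0,0,0,3,0,0,0,2,0]
Query jvk: check counters[4]=2 counters[8]=2 counters[17]=3 counters[24]=3 counters[28]=2 -> maybe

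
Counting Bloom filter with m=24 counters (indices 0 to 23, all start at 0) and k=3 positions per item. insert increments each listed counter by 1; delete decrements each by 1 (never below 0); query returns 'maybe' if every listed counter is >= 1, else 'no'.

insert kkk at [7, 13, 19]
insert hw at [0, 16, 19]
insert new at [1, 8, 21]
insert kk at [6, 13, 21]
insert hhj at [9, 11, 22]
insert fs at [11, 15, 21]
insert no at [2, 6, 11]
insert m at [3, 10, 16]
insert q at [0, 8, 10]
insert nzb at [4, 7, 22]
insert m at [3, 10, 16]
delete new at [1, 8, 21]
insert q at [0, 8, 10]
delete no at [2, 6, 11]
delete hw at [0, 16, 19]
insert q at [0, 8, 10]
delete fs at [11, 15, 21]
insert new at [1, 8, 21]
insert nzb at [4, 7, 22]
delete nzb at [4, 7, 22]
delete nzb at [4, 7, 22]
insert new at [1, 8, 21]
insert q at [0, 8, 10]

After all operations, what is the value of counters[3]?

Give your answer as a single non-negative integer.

Answer: 2

Derivation:
Step 1: insert kkk at [7, 13, 19] -> counters=[0,0,0,0,0,0,0,1,0,0,0,0,0,1,0,0,0,0,0,1,0,0,0,0]
Step 2: insert hw at [0, 16, 19] -> counters=[1,0,0,0,0,0,0,1,0,0,0,0,0,1,0,0,1,0,0,2,0,0,0,0]
Step 3: insert new at [1, 8, 21] -> counters=[1,1,0,0,0,0,0,1,1,0,0,0,0,1,0,0,1,0,0,2,0,1,0,0]
Step 4: insert kk at [6, 13, 21] -> counters=[1,1,0,0,0,0,1,1,1,0,0,0,0,2,0,0,1,0,0,2,0,2,0,0]
Step 5: insert hhj at [9, 11, 22] -> counters=[1,1,0,0,0,0,1,1,1,1,0,1,0,2,0,0,1,0,0,2,0,2,1,0]
Step 6: insert fs at [11, 15, 21] -> counters=[1,1,0,0,0,0,1,1,1,1,0,2,0,2,0,1,1,0,0,2,0,3,1,0]
Step 7: insert no at [2, 6, 11] -> counters=[1,1,1,0,0,0,2,1,1,1,0,3,0,2,0,1,1,0,0,2,0,3,1,0]
Step 8: insert m at [3, 10, 16] -> counters=[1,1,1,1,0,0,2,1,1,1,1,3,0,2,0,1,2,0,0,2,0,3,1,0]
Step 9: insert q at [0, 8, 10] -> counters=[2,1,1,1,0,0,2,1,2,1,2,3,0,2,0,1,2,0,0,2,0,3,1,0]
Step 10: insert nzb at [4, 7, 22] -> counters=[2,1,1,1,1,0,2,2,2,1,2,3,0,2,0,1,2,0,0,2,0,3,2,0]
Step 11: insert m at [3, 10, 16] -> counters=[2,1,1,2,1,0,2,2,2,1,3,3,0,2,0,1,3,0,0,2,0,3,2,0]
Step 12: delete new at [1, 8, 21] -> counters=[2,0,1,2,1,0,2,2,1,1,3,3,0,2,0,1,3,0,0,2,0,2,2,0]
Step 13: insert q at [0, 8, 10] -> counters=[3,0,1,2,1,0,2,2,2,1,4,3,0,2,0,1,3,0,0,2,0,2,2,0]
Step 14: delete no at [2, 6, 11] -> counters=[3,0,0,2,1,0,1,2,2,1,4,2,0,2,0,1,3,0,0,2,0,2,2,0]
Step 15: delete hw at [0, 16, 19] -> counters=[2,0,0,2,1,0,1,2,2,1,4,2,0,2,0,1,2,0,0,1,0,2,2,0]
Step 16: insert q at [0, 8, 10] -> counters=[3,0,0,2,1,0,1,2,3,1,5,2,0,2,0,1,2,0,0,1,0,2,2,0]
Step 17: delete fs at [11, 15, 21] -> counters=[3,0,0,2,1,0,1,2,3,1,5,1,0,2,0,0,2,0,0,1,0,1,2,0]
Step 18: insert new at [1, 8, 21] -> counters=[3,1,0,2,1,0,1,2,4,1,5,1,0,2,0,0,2,0,0,1,0,2,2,0]
Step 19: insert nzb at [4, 7, 22] -> counters=[3,1,0,2,2,0,1,3,4,1,5,1,0,2,0,0,2,0,0,1,0,2,3,0]
Step 20: delete nzb at [4, 7, 22] -> counters=[3,1,0,2,1,0,1,2,4,1,5,1,0,2,0,0,2,0,0,1,0,2,2,0]
Step 21: delete nzb at [4, 7, 22] -> counters=[3,1,0,2,0,0,1,1,4,1,5,1,0,2,0,0,2,0,0,1,0,2,1,0]
Step 22: insert new at [1, 8, 21] -> counters=[3,2,0,2,0,0,1,1,5,1,5,1,0,2,0,0,2,0,0,1,0,3,1,0]
Step 23: insert q at [0, 8, 10] -> counters=[4,2,0,2,0,0,1,1,6,1,6,1,0,2,0,0,2,0,0,1,0,3,1,0]
Final counters=[4,2,0,2,0,0,1,1,6,1,6,1,0,2,0,0,2,0,0,1,0,3,1,0] -> counters[3]=2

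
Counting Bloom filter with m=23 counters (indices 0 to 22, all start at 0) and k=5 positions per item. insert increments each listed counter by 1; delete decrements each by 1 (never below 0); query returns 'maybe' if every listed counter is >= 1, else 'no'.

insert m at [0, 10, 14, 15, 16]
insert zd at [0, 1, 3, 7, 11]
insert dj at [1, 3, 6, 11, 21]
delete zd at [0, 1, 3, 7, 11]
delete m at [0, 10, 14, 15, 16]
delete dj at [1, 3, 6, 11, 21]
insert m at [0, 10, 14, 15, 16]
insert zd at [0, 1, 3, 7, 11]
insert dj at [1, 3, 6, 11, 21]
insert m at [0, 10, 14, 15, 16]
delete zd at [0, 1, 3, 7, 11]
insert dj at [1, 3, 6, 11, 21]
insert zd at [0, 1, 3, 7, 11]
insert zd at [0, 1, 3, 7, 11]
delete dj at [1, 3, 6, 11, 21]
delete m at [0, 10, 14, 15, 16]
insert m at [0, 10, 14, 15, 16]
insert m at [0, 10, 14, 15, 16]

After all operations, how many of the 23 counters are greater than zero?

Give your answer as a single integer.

Answer: 11

Derivation:
Step 1: insert m at [0, 10, 14, 15, 16] -> counters=[1,0,0,0,0,0,0,0,0,0,1,0,0,0,1,1,1,0,0,0,0,0,0]
Step 2: insert zd at [0, 1, 3, 7, 11] -> counters=[2,1,0,1,0,0,0,1,0,0,1,1,0,0,1,1,1,0,0,0,0,0,0]
Step 3: insert dj at [1, 3, 6, 11, 21] -> counters=[2,2,0,2,0,0,1,1,0,0,1,2,0,0,1,1,1,0,0,0,0,1,0]
Step 4: delete zd at [0, 1, 3, 7, 11] -> counters=[1,1,0,1,0,0,1,0,0,0,1,1,0,0,1,1,1,0,0,0,0,1,0]
Step 5: delete m at [0, 10, 14, 15, 16] -> counters=[0,1,0,1,0,0,1,0,0,0,0,1,0,0,0,0,0,0,0,0,0,1,0]
Step 6: delete dj at [1, 3, 6, 11, 21] -> counters=[0,0,0,0,0,0,0,0,0,0,0,0,0,0,0,0,0,0,0,0,0,0,0]
Step 7: insert m at [0, 10, 14, 15, 16] -> counters=[1,0,0,0,0,0,0,0,0,0,1,0,0,0,1,1,1,0,0,0,0,0,0]
Step 8: insert zd at [0, 1, 3, 7, 11] -> counters=[2,1,0,1,0,0,0,1,0,0,1,1,0,0,1,1,1,0,0,0,0,0,0]
Step 9: insert dj at [1, 3, 6, 11, 21] -> counters=[2,2,0,2,0,0,1,1,0,0,1,2,0,0,1,1,1,0,0,0,0,1,0]
Step 10: insert m at [0, 10, 14, 15, 16] -> counters=[3,2,0,2,0,0,1,1,0,0,2,2,0,0,2,2,2,0,0,0,0,1,0]
Step 11: delete zd at [0, 1, 3, 7, 11] -> counters=[2,1,0,1,0,0,1,0,0,0,2,1,0,0,2,2,2,0,0,0,0,1,0]
Step 12: insert dj at [1, 3, 6, 11, 21] -> counters=[2,2,0,2,0,0,2,0,0,0,2,2,0,0,2,2,2,0,0,0,0,2,0]
Step 13: insert zd at [0, 1, 3, 7, 11] -> counters=[3,3,0,3,0,0,2,1,0,0,2,3,0,0,2,2,2,0,0,0,0,2,0]
Step 14: insert zd at [0, 1, 3, 7, 11] -> counters=[4,4,0,4,0,0,2,2,0,0,2,4,0,0,2,2,2,0,0,0,0,2,0]
Step 15: delete dj at [1, 3, 6, 11, 21] -> counters=[4,3,0,3,0,0,1,2,0,0,2,3,0,0,2,2,2,0,0,0,0,1,0]
Step 16: delete m at [0, 10, 14, 15, 16] -> counters=[3,3,0,3,0,0,1,2,0,0,1,3,0,0,1,1,1,0,0,0,0,1,0]
Step 17: insert m at [0, 10, 14, 15, 16] -> counters=[4,3,0,3,0,0,1,2,0,0,2,3,0,0,2,2,2,0,0,0,0,1,0]
Step 18: insert m at [0, 10, 14, 15, 16] -> counters=[5,3,0,3,0,0,1,2,0,0,3,3,0,0,3,3,3,0,0,0,0,1,0]
Final counters=[5,3,0,3,0,0,1,2,0,0,3,3,0,0,3,3,3,0,0,0,0,1,0] -> 11 nonzero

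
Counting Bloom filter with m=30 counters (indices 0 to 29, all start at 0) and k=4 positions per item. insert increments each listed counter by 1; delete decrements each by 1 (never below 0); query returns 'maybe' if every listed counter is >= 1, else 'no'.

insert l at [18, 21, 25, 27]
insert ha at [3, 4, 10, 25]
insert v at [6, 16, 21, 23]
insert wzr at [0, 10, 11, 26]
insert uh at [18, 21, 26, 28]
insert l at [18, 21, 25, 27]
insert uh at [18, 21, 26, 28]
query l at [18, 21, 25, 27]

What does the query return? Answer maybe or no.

Answer: maybe

Derivation:
Step 1: insert l at [18, 21, 25, 27] -> counters=[0,0,0,0,0,0,0,0,0,0,0,0,0,0,0,0,0,0,1,0,0,1,0,0,0,1,0,1,0,0]
Step 2: insert ha at [3, 4, 10, 25] -> counters=[0,0,0,1,1,0,0,0,0,0,1,0,0,0,0,0,0,0,1,0,0,1,0,0,0,2,0,1,0,0]
Step 3: insert v at [6, 16, 21, 23] -> counters=[0,0,0,1,1,0,1,0,0,0,1,0,0,0,0,0,1,0,1,0,0,2,0,1,0,2,0,1,0,0]
Step 4: insert wzr at [0, 10, 11, 26] -> counters=[1,0,0,1,1,0,1,0,0,0,2,1,0,0,0,0,1,0,1,0,0,2,0,1,0,2,1,1,0,0]
Step 5: insert uh at [18, 21, 26, 28] -> counters=[1,0,0,1,1,0,1,0,0,0,2,1,0,0,0,0,1,0,2,0,0,3,0,1,0,2,2,1,1,0]
Step 6: insert l at [18, 21, 25, 27] -> counters=[1,0,0,1,1,0,1,0,0,0,2,1,0,0,0,0,1,0,3,0,0,4,0,1,0,3,2,2,1,0]
Step 7: insert uh at [18, 21, 26, 28] -> counters=[1,0,0,1,1,0,1,0,0,0,2,1,0,0,0,0,1,0,4,0,0,5,0,1,0,3,3,2,2,0]
Query l: check counters[18]=4 counters[21]=5 counters[25]=3 counters[27]=2 -> maybe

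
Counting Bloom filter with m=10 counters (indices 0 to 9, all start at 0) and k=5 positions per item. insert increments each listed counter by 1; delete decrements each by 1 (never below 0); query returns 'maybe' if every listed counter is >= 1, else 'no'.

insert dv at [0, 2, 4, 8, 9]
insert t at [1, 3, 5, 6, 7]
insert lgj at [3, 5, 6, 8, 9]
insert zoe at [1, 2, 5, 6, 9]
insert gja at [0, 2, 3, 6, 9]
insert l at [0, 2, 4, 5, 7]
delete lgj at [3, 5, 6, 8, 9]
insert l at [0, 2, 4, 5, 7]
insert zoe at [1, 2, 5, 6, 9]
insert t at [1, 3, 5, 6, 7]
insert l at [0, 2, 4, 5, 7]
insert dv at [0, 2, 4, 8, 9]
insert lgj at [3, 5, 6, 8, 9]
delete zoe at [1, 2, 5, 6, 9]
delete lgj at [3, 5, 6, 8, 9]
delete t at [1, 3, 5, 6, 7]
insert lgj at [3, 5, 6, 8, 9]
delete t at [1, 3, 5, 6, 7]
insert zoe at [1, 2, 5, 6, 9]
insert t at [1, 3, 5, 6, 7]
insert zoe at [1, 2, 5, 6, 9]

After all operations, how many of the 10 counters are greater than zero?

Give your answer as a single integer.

Answer: 10

Derivation:
Step 1: insert dv at [0, 2, 4, 8, 9] -> counters=[1,0,1,0,1,0,0,0,1,1]
Step 2: insert t at [1, 3, 5, 6, 7] -> counters=[1,1,1,1,1,1,1,1,1,1]
Step 3: insert lgj at [3, 5, 6, 8, 9] -> counters=[1,1,1,2,1,2,2,1,2,2]
Step 4: insert zoe at [1, 2, 5, 6, 9] -> counters=[1,2,2,2,1,3,3,1,2,3]
Step 5: insert gja at [0, 2, 3, 6, 9] -> counters=[2,2,3,3,1,3,4,1,2,4]
Step 6: insert l at [0, 2, 4, 5, 7] -> counters=[3,2,4,3,2,4,4,2,2,4]
Step 7: delete lgj at [3, 5, 6, 8, 9] -> counters=[3,2,4,2,2,3,3,2,1,3]
Step 8: insert l at [0, 2, 4, 5, 7] -> counters=[4,2,5,2,3,4,3,3,1,3]
Step 9: insert zoe at [1, 2, 5, 6, 9] -> counters=[4,3,6,2,3,5,4,3,1,4]
Step 10: insert t at [1, 3, 5, 6, 7] -> counters=[4,4,6,3,3,6,5,4,1,4]
Step 11: insert l at [0, 2, 4, 5, 7] -> counters=[5,4,7,3,4,7,5,5,1,4]
Step 12: insert dv at [0, 2, 4, 8, 9] -> counters=[6,4,8,3,5,7,5,5,2,5]
Step 13: insert lgj at [3, 5, 6, 8, 9] -> counters=[6,4,8,4,5,8,6,5,3,6]
Step 14: delete zoe at [1, 2, 5, 6, 9] -> counters=[6,3,7,4,5,7,5,5,3,5]
Step 15: delete lgj at [3, 5, 6, 8, 9] -> counters=[6,3,7,3,5,6,4,5,2,4]
Step 16: delete t at [1, 3, 5, 6, 7] -> counters=[6,2,7,2,5,5,3,4,2,4]
Step 17: insert lgj at [3, 5, 6, 8, 9] -> counters=[6,2,7,3,5,6,4,4,3,5]
Step 18: delete t at [1, 3, 5, 6, 7] -> counters=[6,1,7,2,5,5,3,3,3,5]
Step 19: insert zoe at [1, 2, 5, 6, 9] -> counters=[6,2,8,2,5,6,4,3,3,6]
Step 20: insert t at [1, 3, 5, 6, 7] -> counters=[6,3,8,3,5,7,5,4,3,6]
Step 21: insert zoe at [1, 2, 5, 6, 9] -> counters=[6,4,9,3,5,8,6,4,3,7]
Final counters=[6,4,9,3,5,8,6,4,3,7] -> 10 nonzero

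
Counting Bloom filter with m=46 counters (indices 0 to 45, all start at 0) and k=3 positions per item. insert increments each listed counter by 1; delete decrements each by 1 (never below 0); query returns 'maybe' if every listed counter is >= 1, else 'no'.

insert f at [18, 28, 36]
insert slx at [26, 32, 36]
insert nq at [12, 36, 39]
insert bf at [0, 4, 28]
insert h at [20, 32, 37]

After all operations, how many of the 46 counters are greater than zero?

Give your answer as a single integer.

Step 1: insert f at [18, 28, 36] -> counters=[0,0,0,0,0,0,0,0,0,0,0,0,0,0,0,0,0,0,1,0,0,0,0,0,0,0,0,0,1,0,0,0,0,0,0,0,1,0,0,0,0,0,0,0,0,0]
Step 2: insert slx at [26, 32, 36] -> counters=[0,0,0,0,0,0,0,0,0,0,0,0,0,0,0,0,0,0,1,0,0,0,0,0,0,0,1,0,1,0,0,0,1,0,0,0,2,0,0,0,0,0,0,0,0,0]
Step 3: insert nq at [12, 36, 39] -> counters=[0,0,0,0,0,0,0,0,0,0,0,0,1,0,0,0,0,0,1,0,0,0,0,0,0,0,1,0,1,0,0,0,1,0,0,0,3,0,0,1,0,0,0,0,0,0]
Step 4: insert bf at [0, 4, 28] -> counters=[1,0,0,0,1,0,0,0,0,0,0,0,1,0,0,0,0,0,1,0,0,0,0,0,0,0,1,0,2,0,0,0,1,0,0,0,3,0,0,1,0,0,0,0,0,0]
Step 5: insert h at [20, 32, 37] -> counters=[1,0,0,0,1,0,0,0,0,0,0,0,1,0,0,0,0,0,1,0,1,0,0,0,0,0,1,0,2,0,0,0,2,0,0,0,3,1,0,1,0,0,0,0,0,0]
Final counters=[1,0,0,0,1,0,0,0,0,0,0,0,1,0,0,0,0,0,1,0,1,0,0,0,0,0,1,0,2,0,0,0,2,0,0,0,3,1,0,1,0,0,0,0,0,0] -> 11 nonzero

Answer: 11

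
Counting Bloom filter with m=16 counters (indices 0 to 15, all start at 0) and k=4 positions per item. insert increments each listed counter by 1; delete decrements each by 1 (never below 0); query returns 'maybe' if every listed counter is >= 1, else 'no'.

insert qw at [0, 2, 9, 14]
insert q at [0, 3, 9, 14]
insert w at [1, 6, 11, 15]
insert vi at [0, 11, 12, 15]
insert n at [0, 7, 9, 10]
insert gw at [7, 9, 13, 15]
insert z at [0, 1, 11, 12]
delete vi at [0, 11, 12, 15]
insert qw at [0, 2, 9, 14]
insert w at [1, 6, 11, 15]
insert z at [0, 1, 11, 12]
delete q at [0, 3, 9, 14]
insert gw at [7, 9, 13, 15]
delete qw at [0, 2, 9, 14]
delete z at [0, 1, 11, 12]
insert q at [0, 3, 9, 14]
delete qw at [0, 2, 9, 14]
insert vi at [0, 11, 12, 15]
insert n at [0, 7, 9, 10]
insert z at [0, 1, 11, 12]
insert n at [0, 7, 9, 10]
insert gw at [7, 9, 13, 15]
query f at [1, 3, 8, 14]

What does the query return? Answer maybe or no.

Step 1: insert qw at [0, 2, 9, 14] -> counters=[1,0,1,0,0,0,0,0,0,1,0,0,0,0,1,0]
Step 2: insert q at [0, 3, 9, 14] -> counters=[2,0,1,1,0,0,0,0,0,2,0,0,0,0,2,0]
Step 3: insert w at [1, 6, 11, 15] -> counters=[2,1,1,1,0,0,1,0,0,2,0,1,0,0,2,1]
Step 4: insert vi at [0, 11, 12, 15] -> counters=[3,1,1,1,0,0,1,0,0,2,0,2,1,0,2,2]
Step 5: insert n at [0, 7, 9, 10] -> counters=[4,1,1,1,0,0,1,1,0,3,1,2,1,0,2,2]
Step 6: insert gw at [7, 9, 13, 15] -> counters=[4,1,1,1,0,0,1,2,0,4,1,2,1,1,2,3]
Step 7: insert z at [0, 1, 11, 12] -> counters=[5,2,1,1,0,0,1,2,0,4,1,3,2,1,2,3]
Step 8: delete vi at [0, 11, 12, 15] -> counters=[4,2,1,1,0,0,1,2,0,4,1,2,1,1,2,2]
Step 9: insert qw at [0, 2, 9, 14] -> counters=[5,2,2,1,0,0,1,2,0,5,1,2,1,1,3,2]
Step 10: insert w at [1, 6, 11, 15] -> counters=[5,3,2,1,0,0,2,2,0,5,1,3,1,1,3,3]
Step 11: insert z at [0, 1, 11, 12] -> counters=[6,4,2,1,0,0,2,2,0,5,1,4,2,1,3,3]
Step 12: delete q at [0, 3, 9, 14] -> counters=[5,4,2,0,0,0,2,2,0,4,1,4,2,1,2,3]
Step 13: insert gw at [7, 9, 13, 15] -> counters=[5,4,2,0,0,0,2,3,0,5,1,4,2,2,2,4]
Step 14: delete qw at [0, 2, 9, 14] -> counters=[4,4,1,0,0,0,2,3,0,4,1,4,2,2,1,4]
Step 15: delete z at [0, 1, 11, 12] -> counters=[3,3,1,0,0,0,2,3,0,4,1,3,1,2,1,4]
Step 16: insert q at [0, 3, 9, 14] -> counters=[4,3,1,1,0,0,2,3,0,5,1,3,1,2,2,4]
Step 17: delete qw at [0, 2, 9, 14] -> counters=[3,3,0,1,0,0,2,3,0,4,1,3,1,2,1,4]
Step 18: insert vi at [0, 11, 12, 15] -> counters=[4,3,0,1,0,0,2,3,0,4,1,4,2,2,1,5]
Step 19: insert n at [0, 7, 9, 10] -> counters=[5,3,0,1,0,0,2,4,0,5,2,4,2,2,1,5]
Step 20: insert z at [0, 1, 11, 12] -> counters=[6,4,0,1,0,0,2,4,0,5,2,5,3,2,1,5]
Step 21: insert n at [0, 7, 9, 10] -> counters=[7,4,0,1,0,0,2,5,0,6,3,5,3,2,1,5]
Step 22: insert gw at [7, 9, 13, 15] -> counters=[7,4,0,1,0,0,2,6,0,7,3,5,3,3,1,6]
Query f: check counters[1]=4 counters[3]=1 counters[8]=0 counters[14]=1 -> no

Answer: no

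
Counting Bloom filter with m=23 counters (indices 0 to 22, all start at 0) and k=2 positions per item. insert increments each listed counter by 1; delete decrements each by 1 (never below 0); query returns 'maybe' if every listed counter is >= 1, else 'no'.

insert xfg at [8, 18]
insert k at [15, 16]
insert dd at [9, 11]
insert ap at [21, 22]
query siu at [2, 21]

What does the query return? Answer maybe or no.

Answer: no

Derivation:
Step 1: insert xfg at [8, 18] -> counters=[0,0,0,0,0,0,0,0,1,0,0,0,0,0,0,0,0,0,1,0,0,0,0]
Step 2: insert k at [15, 16] -> counters=[0,0,0,0,0,0,0,0,1,0,0,0,0,0,0,1,1,0,1,0,0,0,0]
Step 3: insert dd at [9, 11] -> counters=[0,0,0,0,0,0,0,0,1,1,0,1,0,0,0,1,1,0,1,0,0,0,0]
Step 4: insert ap at [21, 22] -> counters=[0,0,0,0,0,0,0,0,1,1,0,1,0,0,0,1,1,0,1,0,0,1,1]
Query siu: check counters[2]=0 counters[21]=1 -> no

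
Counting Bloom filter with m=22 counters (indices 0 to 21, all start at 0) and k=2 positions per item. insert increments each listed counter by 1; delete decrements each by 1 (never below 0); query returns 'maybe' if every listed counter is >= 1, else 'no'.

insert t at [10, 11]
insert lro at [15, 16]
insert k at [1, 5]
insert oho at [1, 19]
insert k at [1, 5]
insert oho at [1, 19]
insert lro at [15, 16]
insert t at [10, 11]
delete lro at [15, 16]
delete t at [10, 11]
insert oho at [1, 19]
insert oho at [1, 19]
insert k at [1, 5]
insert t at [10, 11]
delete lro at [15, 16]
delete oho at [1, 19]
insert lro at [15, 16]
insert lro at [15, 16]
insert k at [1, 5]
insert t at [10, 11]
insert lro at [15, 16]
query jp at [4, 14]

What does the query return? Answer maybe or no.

Step 1: insert t at [10, 11] -> counters=[0,0,0,0,0,0,0,0,0,0,1,1,0,0,0,0,0,0,0,0,0,0]
Step 2: insert lro at [15, 16] -> counters=[0,0,0,0,0,0,0,0,0,0,1,1,0,0,0,1,1,0,0,0,0,0]
Step 3: insert k at [1, 5] -> counters=[0,1,0,0,0,1,0,0,0,0,1,1,0,0,0,1,1,0,0,0,0,0]
Step 4: insert oho at [1, 19] -> counters=[0,2,0,0,0,1,0,0,0,0,1,1,0,0,0,1,1,0,0,1,0,0]
Step 5: insert k at [1, 5] -> counters=[0,3,0,0,0,2,0,0,0,0,1,1,0,0,0,1,1,0,0,1,0,0]
Step 6: insert oho at [1, 19] -> counters=[0,4,0,0,0,2,0,0,0,0,1,1,0,0,0,1,1,0,0,2,0,0]
Step 7: insert lro at [15, 16] -> counters=[0,4,0,0,0,2,0,0,0,0,1,1,0,0,0,2,2,0,0,2,0,0]
Step 8: insert t at [10, 11] -> counters=[0,4,0,0,0,2,0,0,0,0,2,2,0,0,0,2,2,0,0,2,0,0]
Step 9: delete lro at [15, 16] -> counters=[0,4,0,0,0,2,0,0,0,0,2,2,0,0,0,1,1,0,0,2,0,0]
Step 10: delete t at [10, 11] -> counters=[0,4,0,0,0,2,0,0,0,0,1,1,0,0,0,1,1,0,0,2,0,0]
Step 11: insert oho at [1, 19] -> counters=[0,5,0,0,0,2,0,0,0,0,1,1,0,0,0,1,1,0,0,3,0,0]
Step 12: insert oho at [1, 19] -> counters=[0,6,0,0,0,2,0,0,0,0,1,1,0,0,0,1,1,0,0,4,0,0]
Step 13: insert k at [1, 5] -> counters=[0,7,0,0,0,3,0,0,0,0,1,1,0,0,0,1,1,0,0,4,0,0]
Step 14: insert t at [10, 11] -> counters=[0,7,0,0,0,3,0,0,0,0,2,2,0,0,0,1,1,0,0,4,0,0]
Step 15: delete lro at [15, 16] -> counters=[0,7,0,0,0,3,0,0,0,0,2,2,0,0,0,0,0,0,0,4,0,0]
Step 16: delete oho at [1, 19] -> counters=[0,6,0,0,0,3,0,0,0,0,2,2,0,0,0,0,0,0,0,3,0,0]
Step 17: insert lro at [15, 16] -> counters=[0,6,0,0,0,3,0,0,0,0,2,2,0,0,0,1,1,0,0,3,0,0]
Step 18: insert lro at [15, 16] -> counters=[0,6,0,0,0,3,0,0,0,0,2,2,0,0,0,2,2,0,0,3,0,0]
Step 19: insert k at [1, 5] -> counters=[0,7,0,0,0,4,0,0,0,0,2,2,0,0,0,2,2,0,0,3,0,0]
Step 20: insert t at [10, 11] -> counters=[0,7,0,0,0,4,0,0,0,0,3,3,0,0,0,2,2,0,0,3,0,0]
Step 21: insert lro at [15, 16] -> counters=[0,7,0,0,0,4,0,0,0,0,3,3,0,0,0,3,3,0,0,3,0,0]
Query jp: check counters[4]=0 counters[14]=0 -> no

Answer: no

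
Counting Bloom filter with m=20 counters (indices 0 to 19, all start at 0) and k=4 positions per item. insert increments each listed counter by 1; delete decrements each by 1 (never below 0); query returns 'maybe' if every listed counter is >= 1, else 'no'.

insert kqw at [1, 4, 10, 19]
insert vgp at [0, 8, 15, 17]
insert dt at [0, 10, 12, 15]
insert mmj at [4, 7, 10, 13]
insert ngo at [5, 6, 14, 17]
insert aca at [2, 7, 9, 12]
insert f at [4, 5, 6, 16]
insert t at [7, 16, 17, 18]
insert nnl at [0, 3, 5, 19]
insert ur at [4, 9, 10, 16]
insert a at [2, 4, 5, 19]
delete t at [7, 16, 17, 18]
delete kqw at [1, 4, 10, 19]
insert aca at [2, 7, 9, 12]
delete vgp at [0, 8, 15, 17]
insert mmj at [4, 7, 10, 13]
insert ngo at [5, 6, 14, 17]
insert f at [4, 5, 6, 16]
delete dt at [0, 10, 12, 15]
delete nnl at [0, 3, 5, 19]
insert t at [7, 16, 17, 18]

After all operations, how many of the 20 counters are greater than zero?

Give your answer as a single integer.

Step 1: insert kqw at [1, 4, 10, 19] -> counters=[0,1,0,0,1,0,0,0,0,0,1,0,0,0,0,0,0,0,0,1]
Step 2: insert vgp at [0, 8, 15, 17] -> counters=[1,1,0,0,1,0,0,0,1,0,1,0,0,0,0,1,0,1,0,1]
Step 3: insert dt at [0, 10, 12, 15] -> counters=[2,1,0,0,1,0,0,0,1,0,2,0,1,0,0,2,0,1,0,1]
Step 4: insert mmj at [4, 7, 10, 13] -> counters=[2,1,0,0,2,0,0,1,1,0,3,0,1,1,0,2,0,1,0,1]
Step 5: insert ngo at [5, 6, 14, 17] -> counters=[2,1,0,0,2,1,1,1,1,0,3,0,1,1,1,2,0,2,0,1]
Step 6: insert aca at [2, 7, 9, 12] -> counters=[2,1,1,0,2,1,1,2,1,1,3,0,2,1,1,2,0,2,0,1]
Step 7: insert f at [4, 5, 6, 16] -> counters=[2,1,1,0,3,2,2,2,1,1,3,0,2,1,1,2,1,2,0,1]
Step 8: insert t at [7, 16, 17, 18] -> counters=[2,1,1,0,3,2,2,3,1,1,3,0,2,1,1,2,2,3,1,1]
Step 9: insert nnl at [0, 3, 5, 19] -> counters=[3,1,1,1,3,3,2,3,1,1,3,0,2,1,1,2,2,3,1,2]
Step 10: insert ur at [4, 9, 10, 16] -> counters=[3,1,1,1,4,3,2,3,1,2,4,0,2,1,1,2,3,3,1,2]
Step 11: insert a at [2, 4, 5, 19] -> counters=[3,1,2,1,5,4,2,3,1,2,4,0,2,1,1,2,3,3,1,3]
Step 12: delete t at [7, 16, 17, 18] -> counters=[3,1,2,1,5,4,2,2,1,2,4,0,2,1,1,2,2,2,0,3]
Step 13: delete kqw at [1, 4, 10, 19] -> counters=[3,0,2,1,4,4,2,2,1,2,3,0,2,1,1,2,2,2,0,2]
Step 14: insert aca at [2, 7, 9, 12] -> counters=[3,0,3,1,4,4,2,3,1,3,3,0,3,1,1,2,2,2,0,2]
Step 15: delete vgp at [0, 8, 15, 17] -> counters=[2,0,3,1,4,4,2,3,0,3,3,0,3,1,1,1,2,1,0,2]
Step 16: insert mmj at [4, 7, 10, 13] -> counters=[2,0,3,1,5,4,2,4,0,3,4,0,3,2,1,1,2,1,0,2]
Step 17: insert ngo at [5, 6, 14, 17] -> counters=[2,0,3,1,5,5,3,4,0,3,4,0,3,2,2,1,2,2,0,2]
Step 18: insert f at [4, 5, 6, 16] -> counters=[2,0,3,1,6,6,4,4,0,3,4,0,3,2,2,1,3,2,0,2]
Step 19: delete dt at [0, 10, 12, 15] -> counters=[1,0,3,1,6,6,4,4,0,3,3,0,2,2,2,0,3,2,0,2]
Step 20: delete nnl at [0, 3, 5, 19] -> counters=[0,0,3,0,6,5,4,4,0,3,3,0,2,2,2,0,3,2,0,1]
Step 21: insert t at [7, 16, 17, 18] -> counters=[0,0,3,0,6,5,4,5,0,3,3,0,2,2,2,0,4,3,1,1]
Final counters=[0,0,3,0,6,5,4,5,0,3,3,0,2,2,2,0,4,3,1,1] -> 14 nonzero

Answer: 14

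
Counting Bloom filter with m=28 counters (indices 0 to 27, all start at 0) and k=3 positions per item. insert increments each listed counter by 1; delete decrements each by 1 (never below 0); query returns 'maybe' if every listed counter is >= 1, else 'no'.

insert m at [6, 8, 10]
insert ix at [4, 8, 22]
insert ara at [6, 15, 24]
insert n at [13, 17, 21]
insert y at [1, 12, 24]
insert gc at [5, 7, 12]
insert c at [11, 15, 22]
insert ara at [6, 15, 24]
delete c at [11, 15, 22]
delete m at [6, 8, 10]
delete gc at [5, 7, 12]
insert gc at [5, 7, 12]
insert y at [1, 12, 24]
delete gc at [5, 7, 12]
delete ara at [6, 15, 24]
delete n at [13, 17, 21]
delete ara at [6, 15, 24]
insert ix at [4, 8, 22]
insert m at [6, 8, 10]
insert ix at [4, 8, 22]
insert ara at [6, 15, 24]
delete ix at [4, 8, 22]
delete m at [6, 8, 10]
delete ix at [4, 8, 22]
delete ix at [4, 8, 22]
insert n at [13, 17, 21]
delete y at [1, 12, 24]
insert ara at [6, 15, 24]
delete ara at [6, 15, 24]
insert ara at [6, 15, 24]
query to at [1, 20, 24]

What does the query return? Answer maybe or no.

Answer: no

Derivation:
Step 1: insert m at [6, 8, 10] -> counters=[0,0,0,0,0,0,1,0,1,0,1,0,0,0,0,0,0,0,0,0,0,0,0,0,0,0,0,0]
Step 2: insert ix at [4, 8, 22] -> counters=[0,0,0,0,1,0,1,0,2,0,1,0,0,0,0,0,0,0,0,0,0,0,1,0,0,0,0,0]
Step 3: insert ara at [6, 15, 24] -> counters=[0,0,0,0,1,0,2,0,2,0,1,0,0,0,0,1,0,0,0,0,0,0,1,0,1,0,0,0]
Step 4: insert n at [13, 17, 21] -> counters=[0,0,0,0,1,0,2,0,2,0,1,0,0,1,0,1,0,1,0,0,0,1,1,0,1,0,0,0]
Step 5: insert y at [1, 12, 24] -> counters=[0,1,0,0,1,0,2,0,2,0,1,0,1,1,0,1,0,1,0,0,0,1,1,0,2,0,0,0]
Step 6: insert gc at [5, 7, 12] -> counters=[0,1,0,0,1,1,2,1,2,0,1,0,2,1,0,1,0,1,0,0,0,1,1,0,2,0,0,0]
Step 7: insert c at [11, 15, 22] -> counters=[0,1,0,0,1,1,2,1,2,0,1,1,2,1,0,2,0,1,0,0,0,1,2,0,2,0,0,0]
Step 8: insert ara at [6, 15, 24] -> counters=[0,1,0,0,1,1,3,1,2,0,1,1,2,1,0,3,0,1,0,0,0,1,2,0,3,0,0,0]
Step 9: delete c at [11, 15, 22] -> counters=[0,1,0,0,1,1,3,1,2,0,1,0,2,1,0,2,0,1,0,0,0,1,1,0,3,0,0,0]
Step 10: delete m at [6, 8, 10] -> counters=[0,1,0,0,1,1,2,1,1,0,0,0,2,1,0,2,0,1,0,0,0,1,1,0,3,0,0,0]
Step 11: delete gc at [5, 7, 12] -> counters=[0,1,0,0,1,0,2,0,1,0,0,0,1,1,0,2,0,1,0,0,0,1,1,0,3,0,0,0]
Step 12: insert gc at [5, 7, 12] -> counters=[0,1,0,0,1,1,2,1,1,0,0,0,2,1,0,2,0,1,0,0,0,1,1,0,3,0,0,0]
Step 13: insert y at [1, 12, 24] -> counters=[0,2,0,0,1,1,2,1,1,0,0,0,3,1,0,2,0,1,0,0,0,1,1,0,4,0,0,0]
Step 14: delete gc at [5, 7, 12] -> counters=[0,2,0,0,1,0,2,0,1,0,0,0,2,1,0,2,0,1,0,0,0,1,1,0,4,0,0,0]
Step 15: delete ara at [6, 15, 24] -> counters=[0,2,0,0,1,0,1,0,1,0,0,0,2,1,0,1,0,1,0,0,0,1,1,0,3,0,0,0]
Step 16: delete n at [13, 17, 21] -> counters=[0,2,0,0,1,0,1,0,1,0,0,0,2,0,0,1,0,0,0,0,0,0,1,0,3,0,0,0]
Step 17: delete ara at [6, 15, 24] -> counters=[0,2,0,0,1,0,0,0,1,0,0,0,2,0,0,0,0,0,0,0,0,0,1,0,2,0,0,0]
Step 18: insert ix at [4, 8, 22] -> counters=[0,2,0,0,2,0,0,0,2,0,0,0,2,0,0,0,0,0,0,0,0,0,2,0,2,0,0,0]
Step 19: insert m at [6, 8, 10] -> counters=[0,2,0,0,2,0,1,0,3,0,1,0,2,0,0,0,0,0,0,0,0,0,2,0,2,0,0,0]
Step 20: insert ix at [4, 8, 22] -> counters=[0,2,0,0,3,0,1,0,4,0,1,0,2,0,0,0,0,0,0,0,0,0,3,0,2,0,0,0]
Step 21: insert ara at [6, 15, 24] -> counters=[0,2,0,0,3,0,2,0,4,0,1,0,2,0,0,1,0,0,0,0,0,0,3,0,3,0,0,0]
Step 22: delete ix at [4, 8, 22] -> counters=[0,2,0,0,2,0,2,0,3,0,1,0,2,0,0,1,0,0,0,0,0,0,2,0,3,0,0,0]
Step 23: delete m at [6, 8, 10] -> counters=[0,2,0,0,2,0,1,0,2,0,0,0,2,0,0,1,0,0,0,0,0,0,2,0,3,0,0,0]
Step 24: delete ix at [4, 8, 22] -> counters=[0,2,0,0,1,0,1,0,1,0,0,0,2,0,0,1,0,0,0,0,0,0,1,0,3,0,0,0]
Step 25: delete ix at [4, 8, 22] -> counters=[0,2,0,0,0,0,1,0,0,0,0,0,2,0,0,1,0,0,0,0,0,0,0,0,3,0,0,0]
Step 26: insert n at [13, 17, 21] -> counters=[0,2,0,0,0,0,1,0,0,0,0,0,2,1,0,1,0,1,0,0,0,1,0,0,3,0,0,0]
Step 27: delete y at [1, 12, 24] -> counters=[0,1,0,0,0,0,1,0,0,0,0,0,1,1,0,1,0,1,0,0,0,1,0,0,2,0,0,0]
Step 28: insert ara at [6, 15, 24] -> counters=[0,1,0,0,0,0,2,0,0,0,0,0,1,1,0,2,0,1,0,0,0,1,0,0,3,0,0,0]
Step 29: delete ara at [6, 15, 24] -> counters=[0,1,0,0,0,0,1,0,0,0,0,0,1,1,0,1,0,1,0,0,0,1,0,0,2,0,0,0]
Step 30: insert ara at [6, 15, 24] -> counters=[0,1,0,0,0,0,2,0,0,0,0,0,1,1,0,2,0,1,0,0,0,1,0,0,3,0,0,0]
Query to: check counters[1]=1 counters[20]=0 counters[24]=3 -> no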